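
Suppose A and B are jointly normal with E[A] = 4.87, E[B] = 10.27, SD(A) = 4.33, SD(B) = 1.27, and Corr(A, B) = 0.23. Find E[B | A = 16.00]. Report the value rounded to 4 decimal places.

E[B | A=x] = μ_B + ρ(σ_B/σ_A)(x − μ_A) for jointly normal variables.
E[B | A=16.00] = 10.27 + (0.23)·(1.27/4.33)·(16.00 − (4.87)) = 10.27 + (0.06746)·(11.13) = 11.0208.

11.0208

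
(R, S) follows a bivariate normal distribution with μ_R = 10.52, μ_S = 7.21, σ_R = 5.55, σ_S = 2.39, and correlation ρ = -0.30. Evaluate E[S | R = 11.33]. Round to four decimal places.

7.1054

The regression of S on R has slope ρ·σ_S/σ_R and passes through (μ_R, μ_S).
E[S | R=11.33] = 7.21 + (-0.30)·(2.39/5.55)·(11.33 − (10.52)) = 7.21 + (-0.12919)·(0.81) = 7.1054.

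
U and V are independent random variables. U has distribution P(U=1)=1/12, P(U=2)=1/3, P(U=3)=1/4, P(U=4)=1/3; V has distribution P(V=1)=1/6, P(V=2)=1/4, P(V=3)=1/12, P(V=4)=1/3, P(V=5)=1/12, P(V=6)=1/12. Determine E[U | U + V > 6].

183/55

P(U + V > 6) = 55/144.
Summing U·P(x,y) over outcomes with U + V > 6 gives 61/48.
E[U | U + V > 6] = (61/48) / (55/144) = 183/55.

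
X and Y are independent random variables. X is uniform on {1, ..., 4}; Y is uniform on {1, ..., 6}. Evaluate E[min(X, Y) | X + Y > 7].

10/3

Outcomes with X + Y > 7: (2,6), (3,5), (3,6), (4,4), (4,5), (4,6), each with probability 1/24.
E[min(X, Y) | X + Y > 7] = (2 + 3 + 3 + 4 + 4 + 4) / 6 = 10/3.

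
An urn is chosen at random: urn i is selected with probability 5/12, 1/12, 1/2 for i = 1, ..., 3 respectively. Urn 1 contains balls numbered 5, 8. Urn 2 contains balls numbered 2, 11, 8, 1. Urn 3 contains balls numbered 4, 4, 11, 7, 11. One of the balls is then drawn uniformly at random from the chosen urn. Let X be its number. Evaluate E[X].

103/15

E[X | urn 1] = (5+8)/2 = 13/2.
E[X | urn 2] = (2+11+8+1)/4 = 11/2.
E[X | urn 3] = (4+4+11+7+11)/5 = 37/5.
E[X] = (5/12)·(13/2) + (1/12)·(11/2) + (1/2)·(37/5) = 103/15.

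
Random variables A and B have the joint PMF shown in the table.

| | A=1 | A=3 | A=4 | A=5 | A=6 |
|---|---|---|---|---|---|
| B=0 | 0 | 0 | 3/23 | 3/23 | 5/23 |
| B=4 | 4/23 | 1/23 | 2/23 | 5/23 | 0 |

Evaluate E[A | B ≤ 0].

P(B ≤ 0) = 11/23.
Σ A·P over the event = 4·(3/23) + 5·(3/23) + 6·(5/23) = 57/23.
E[A | B ≤ 0] = (57/23) / (11/23) = 57/11.

57/11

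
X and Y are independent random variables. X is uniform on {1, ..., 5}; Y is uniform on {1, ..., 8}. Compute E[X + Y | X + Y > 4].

P(X + Y > 4) = 17/20.
Summing (X+Y)·P(x,y) over outcomes with X + Y > 4 gives 7.
E[X + Y | X + Y > 4] = (7) / (17/20) = 140/17.

140/17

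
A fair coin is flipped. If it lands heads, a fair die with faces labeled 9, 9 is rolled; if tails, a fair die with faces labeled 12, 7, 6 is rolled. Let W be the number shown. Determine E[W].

26/3

E[W | heads] = (9+9)/2 = 9.
E[W | tails] = (12+7+6)/3 = 25/3.
By the law of total expectation,
E[W] = (1/2)·(9) + (1/2)·(25/3) = 26/3.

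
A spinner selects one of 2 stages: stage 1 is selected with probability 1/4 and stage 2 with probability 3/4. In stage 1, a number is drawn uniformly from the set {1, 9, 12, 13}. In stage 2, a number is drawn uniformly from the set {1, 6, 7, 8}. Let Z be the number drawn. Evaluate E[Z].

101/16

E[Z | stage 1] = (1+9+12+13)/4 = 35/4.
E[Z | stage 2] = (1+6+7+8)/4 = 11/2.
E[Z] = (1/4)·(35/4) + (3/4)·(11/2) = 101/16.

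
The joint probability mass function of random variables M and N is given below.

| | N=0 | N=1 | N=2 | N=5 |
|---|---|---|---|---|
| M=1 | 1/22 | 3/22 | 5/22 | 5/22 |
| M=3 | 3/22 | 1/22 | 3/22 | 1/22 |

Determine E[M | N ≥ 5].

P(N ≥ 5) = 3/11.
Σ M·P over the event = 1·(5/22) + 3·(1/22) = 4/11.
E[M | N ≥ 5] = (4/11) / (3/11) = 4/3.

4/3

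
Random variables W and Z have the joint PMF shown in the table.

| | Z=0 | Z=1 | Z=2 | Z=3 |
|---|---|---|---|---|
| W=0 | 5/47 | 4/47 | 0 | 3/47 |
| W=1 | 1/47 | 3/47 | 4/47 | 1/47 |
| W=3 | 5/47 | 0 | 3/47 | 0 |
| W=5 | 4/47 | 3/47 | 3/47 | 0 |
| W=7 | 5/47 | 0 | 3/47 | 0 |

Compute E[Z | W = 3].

P(W = 3) = 8/47.
Σ Z·P over the event = 0·(5/47) + 2·(3/47) = 6/47.
E[Z | W = 3] = (6/47) / (8/47) = 3/4.

3/4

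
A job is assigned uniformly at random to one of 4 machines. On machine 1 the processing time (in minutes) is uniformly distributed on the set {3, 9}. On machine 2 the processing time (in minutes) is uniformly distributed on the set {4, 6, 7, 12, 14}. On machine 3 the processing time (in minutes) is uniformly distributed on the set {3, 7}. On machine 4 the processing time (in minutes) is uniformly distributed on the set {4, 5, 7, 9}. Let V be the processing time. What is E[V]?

517/80

E[V | machine 1] = (3+9)/2 = 6.
E[V | machine 2] = (4+6+7+12+14)/5 = 43/5.
E[V | machine 3] = (3+7)/2 = 5.
E[V | machine 4] = (4+5+7+9)/4 = 25/4.
E[V] = (1/4)·(6) + (1/4)·(43/5) + (1/4)·(5) + (1/4)·(25/4) = 517/80.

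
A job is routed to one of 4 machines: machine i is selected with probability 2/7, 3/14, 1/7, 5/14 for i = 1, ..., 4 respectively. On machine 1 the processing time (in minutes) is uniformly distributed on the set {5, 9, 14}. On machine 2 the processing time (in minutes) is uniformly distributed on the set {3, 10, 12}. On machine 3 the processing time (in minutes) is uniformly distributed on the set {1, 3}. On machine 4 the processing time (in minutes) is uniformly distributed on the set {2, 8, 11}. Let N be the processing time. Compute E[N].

E[N | machine 1] = (5+9+14)/3 = 28/3.
E[N | machine 2] = (3+10+12)/3 = 25/3.
E[N | machine 3] = (1+3)/2 = 2.
E[N | machine 4] = (2+8+11)/3 = 7.
By the law of total expectation,
E[N] = (2/7)·(28/3) + (3/14)·(25/3) + (1/7)·(2) + (5/14)·(7) = 152/21.

152/21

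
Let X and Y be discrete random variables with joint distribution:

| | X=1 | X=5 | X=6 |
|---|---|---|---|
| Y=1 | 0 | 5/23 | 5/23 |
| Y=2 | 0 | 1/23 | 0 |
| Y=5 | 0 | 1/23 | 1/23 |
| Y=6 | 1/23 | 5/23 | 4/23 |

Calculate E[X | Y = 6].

P(Y = 6) = 10/23.
Σ X·P over the event = 1·(1/23) + 5·(5/23) + 6·(4/23) = 50/23.
E[X | Y = 6] = (50/23) / (10/23) = 5.

5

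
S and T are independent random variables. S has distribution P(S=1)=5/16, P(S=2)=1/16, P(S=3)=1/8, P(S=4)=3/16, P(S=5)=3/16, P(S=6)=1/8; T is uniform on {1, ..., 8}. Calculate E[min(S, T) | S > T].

85/36

P(S > T) = 9/32.
Summing min(S,T)·P(x,y) over outcomes with S > T gives 85/128.
E[min(S, T) | S > T] = (85/128) / (9/32) = 85/36.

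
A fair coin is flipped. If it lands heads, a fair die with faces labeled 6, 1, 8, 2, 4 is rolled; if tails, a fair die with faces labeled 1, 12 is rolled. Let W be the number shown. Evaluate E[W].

107/20

E[W | heads] = (6+1+8+2+4)/5 = 21/5.
E[W | tails] = (1+12)/2 = 13/2.
E[W] = (1/2)·(21/5) + (1/2)·(13/2) = 107/20.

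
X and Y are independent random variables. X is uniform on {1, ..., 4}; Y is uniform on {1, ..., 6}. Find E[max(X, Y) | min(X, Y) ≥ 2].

64/15

P(min(X, Y) ≥ 2) = 5/8.
Summing max(X,Y)·P(x,y) over outcomes with min(X, Y) ≥ 2 gives 8/3.
E[max(X, Y) | min(X, Y) ≥ 2] = (8/3) / (5/8) = 64/15.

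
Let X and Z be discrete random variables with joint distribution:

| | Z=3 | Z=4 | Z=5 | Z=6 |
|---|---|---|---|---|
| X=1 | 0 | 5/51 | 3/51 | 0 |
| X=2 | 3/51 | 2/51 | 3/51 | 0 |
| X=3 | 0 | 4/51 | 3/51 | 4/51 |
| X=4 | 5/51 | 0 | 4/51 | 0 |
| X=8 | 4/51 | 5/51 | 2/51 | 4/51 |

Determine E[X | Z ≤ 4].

17/4

P(Z ≤ 4) = 28/51.
Σ X·P over the event = 1·(5/51) + 2·(3/51) + 2·(2/51) + 3·(4/51) + 4·(5/51) + 8·(4/51) + 8·(5/51) = 7/3.
E[X | Z ≤ 4] = (7/3) / (28/51) = 17/4.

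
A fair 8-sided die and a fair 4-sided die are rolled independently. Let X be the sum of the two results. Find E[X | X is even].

7

P(X is even) = 1/2.
Σ over the event: 2·1/32 + 4·3/32 + 6·1/8 + 8·1/8 + 10·3/32 + 12·1/32 = 7/2.
E[X | X is even] = (7/2) / (1/2) = 7.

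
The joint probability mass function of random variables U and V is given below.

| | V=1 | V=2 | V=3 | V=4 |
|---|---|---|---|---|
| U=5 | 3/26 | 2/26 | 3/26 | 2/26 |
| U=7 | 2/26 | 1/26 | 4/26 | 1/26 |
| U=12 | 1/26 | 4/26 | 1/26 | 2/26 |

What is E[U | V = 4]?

P(V = 4) = 5/26.
Σ U·P over the event = 5·(2/26) + 7·(1/26) + 12·(2/26) = 41/26.
E[U | V = 4] = (41/26) / (5/26) = 41/5.

41/5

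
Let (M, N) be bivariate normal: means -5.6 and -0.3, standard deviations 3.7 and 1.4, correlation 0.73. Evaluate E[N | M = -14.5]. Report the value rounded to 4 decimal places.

The regression of N on M has slope ρ·σ_N/σ_M and passes through (μ_M, μ_N).
E[N | M=-14.5] = -0.3 + (0.73)·(1.4/3.7)·(-14.5 − (-5.6)) = -0.3 + (0.276216)·(-8.9) = -2.7583.

-2.7583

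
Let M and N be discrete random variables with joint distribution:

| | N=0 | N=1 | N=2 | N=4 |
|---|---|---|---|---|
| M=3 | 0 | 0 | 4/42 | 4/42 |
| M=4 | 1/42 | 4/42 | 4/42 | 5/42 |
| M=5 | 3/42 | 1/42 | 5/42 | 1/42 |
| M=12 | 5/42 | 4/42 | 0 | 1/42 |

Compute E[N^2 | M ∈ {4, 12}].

P(M ∈ {4, 12}) = 4/7.
Σ N^2·P over the event = 0·(1/42) + 1·(4/42) + 4·(4/42) + 16·(5/42) + 0·(5/42) + 1·(4/42) + 16·(1/42) = 20/7.
E[N^2 | M ∈ {4, 12}] = (20/7) / (4/7) = 5.

5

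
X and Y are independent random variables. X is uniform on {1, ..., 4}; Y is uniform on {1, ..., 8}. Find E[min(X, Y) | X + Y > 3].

P(X + Y > 3) = 29/32.
Summing min(X,Y)·P(x,y) over outcomes with X + Y > 3 gives 67/32.
E[min(X, Y) | X + Y > 3] = (67/32) / (29/32) = 67/29.

67/29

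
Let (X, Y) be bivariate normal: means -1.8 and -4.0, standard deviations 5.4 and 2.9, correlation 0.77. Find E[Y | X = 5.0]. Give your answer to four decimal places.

-1.1881

For a bivariate normal, E[Y | X=x] = μ_Y + ρ·(σ_Y/σ_X)·(x − μ_X).
E[Y | X=5.0] = -4.0 + (0.77)·(2.9/5.4)·(5.0 − (-1.8)) = -4.0 + (0.41352)·(6.8) = -1.1881.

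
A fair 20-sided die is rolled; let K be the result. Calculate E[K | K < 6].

3

Given K < 6, K is equally likely to be any of {1, 2, 3, 4, 5}.
E[K | K < 6] = (1 + 2 + 3 + 4 + 5) / 5 = 3.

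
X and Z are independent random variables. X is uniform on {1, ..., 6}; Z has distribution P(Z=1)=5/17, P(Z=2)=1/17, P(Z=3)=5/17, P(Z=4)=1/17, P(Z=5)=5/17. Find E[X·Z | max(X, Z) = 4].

P(max(X, Z) = 4) = 5/34.
Summing XZ·P(x,y) over outcomes with max(X, Z) = 4 gives 64/51.
E[X·Z | max(X, Z) = 4] = (64/51) / (5/34) = 128/15.

128/15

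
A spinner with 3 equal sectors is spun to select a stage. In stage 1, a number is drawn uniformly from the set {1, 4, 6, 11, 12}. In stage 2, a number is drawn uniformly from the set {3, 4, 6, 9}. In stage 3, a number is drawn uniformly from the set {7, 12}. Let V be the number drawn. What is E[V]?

109/15

E[V | stage 1] = (1+4+6+11+12)/5 = 34/5.
E[V | stage 2] = (3+4+6+9)/4 = 11/2.
E[V | stage 3] = (7+12)/2 = 19/2.
E[V] = (1/3)·(34/5) + (1/3)·(11/2) + (1/3)·(19/2) = 109/15.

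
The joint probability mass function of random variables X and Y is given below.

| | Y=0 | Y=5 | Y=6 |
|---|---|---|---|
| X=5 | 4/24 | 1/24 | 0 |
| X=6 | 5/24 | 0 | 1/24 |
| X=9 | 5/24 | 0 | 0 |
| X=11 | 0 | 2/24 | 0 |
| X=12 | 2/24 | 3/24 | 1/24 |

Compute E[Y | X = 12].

P(X = 12) = 1/4.
Σ Y·P over the event = 0·(2/24) + 5·(3/24) + 6·(1/24) = 7/8.
E[Y | X = 12] = (7/8) / (1/4) = 7/2.

7/2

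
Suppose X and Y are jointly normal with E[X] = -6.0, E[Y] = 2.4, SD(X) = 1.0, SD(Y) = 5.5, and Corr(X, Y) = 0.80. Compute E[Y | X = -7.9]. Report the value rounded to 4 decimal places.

The regression of Y on X has slope ρ·σ_Y/σ_X and passes through (μ_X, μ_Y).
E[Y | X=-7.9] = 2.4 + (0.80)·(5.5/1.0)·(-7.9 − (-6.0)) = 2.4 + (4.4)·(-1.9) = -5.9600.

-5.9600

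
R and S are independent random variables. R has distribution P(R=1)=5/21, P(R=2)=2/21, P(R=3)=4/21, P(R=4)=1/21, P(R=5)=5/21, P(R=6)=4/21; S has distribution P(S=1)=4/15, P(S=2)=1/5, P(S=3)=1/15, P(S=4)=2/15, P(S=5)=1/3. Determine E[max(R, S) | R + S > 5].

P(R + S > 5) = 31/45.
Summing max(R,S)·P(x,y) over outcomes with R + S > 5 gives 373/105.
E[max(R, S) | R + S > 5] = (373/105) / (31/45) = 1119/217.

1119/217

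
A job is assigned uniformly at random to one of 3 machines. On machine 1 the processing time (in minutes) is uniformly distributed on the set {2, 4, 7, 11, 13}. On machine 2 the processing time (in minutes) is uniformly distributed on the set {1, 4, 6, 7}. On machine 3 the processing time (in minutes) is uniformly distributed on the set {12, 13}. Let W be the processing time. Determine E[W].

122/15

E[W | machine 1] = (2+4+7+11+13)/5 = 37/5.
E[W | machine 2] = (1+4+6+7)/4 = 9/2.
E[W | machine 3] = (12+13)/2 = 25/2.
E[W] = (1/3)·(37/5) + (1/3)·(9/2) + (1/3)·(25/2) = 122/15.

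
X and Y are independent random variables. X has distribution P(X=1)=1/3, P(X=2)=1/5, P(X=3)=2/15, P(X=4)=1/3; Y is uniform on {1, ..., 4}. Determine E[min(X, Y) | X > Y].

39/22

P(X > Y) = 11/30.
Summing min(X,Y)·P(x,y) over outcomes with X > Y gives 13/20.
E[min(X, Y) | X > Y] = (13/20) / (11/30) = 39/22.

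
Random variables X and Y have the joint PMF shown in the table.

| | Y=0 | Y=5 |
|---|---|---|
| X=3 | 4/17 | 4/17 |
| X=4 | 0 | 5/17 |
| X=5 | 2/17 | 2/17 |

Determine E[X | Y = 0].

11/3

P(Y = 0) = 6/17.
Σ X·P over the event = 3·(4/17) + 5·(2/17) = 22/17.
E[X | Y = 0] = (22/17) / (6/17) = 11/3.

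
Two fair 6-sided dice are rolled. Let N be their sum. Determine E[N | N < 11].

218/33

P(N < 11) = 11/12.
E[N | N < 11] = (109/18) / (11/12) = 218/33.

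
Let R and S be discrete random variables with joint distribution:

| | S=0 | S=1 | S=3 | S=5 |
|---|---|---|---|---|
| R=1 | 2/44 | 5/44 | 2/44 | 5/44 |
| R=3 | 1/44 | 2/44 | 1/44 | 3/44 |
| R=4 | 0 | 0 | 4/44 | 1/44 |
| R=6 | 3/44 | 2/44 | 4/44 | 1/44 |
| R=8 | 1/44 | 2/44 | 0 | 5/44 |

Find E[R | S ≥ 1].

4

P(S ≥ 1) = 37/44.
Summing R·P(R=x,S=y) over the conditioning event gives 37/11.
E[R | S ≥ 1] = (37/11) / (37/44) = 4.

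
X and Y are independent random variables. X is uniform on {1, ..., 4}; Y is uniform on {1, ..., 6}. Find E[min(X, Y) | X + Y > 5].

37/14

P(X + Y > 5) = 7/12.
Summing min(X,Y)·P(x,y) over outcomes with X + Y > 5 gives 37/24.
E[min(X, Y) | X + Y > 5] = (37/24) / (7/12) = 37/14.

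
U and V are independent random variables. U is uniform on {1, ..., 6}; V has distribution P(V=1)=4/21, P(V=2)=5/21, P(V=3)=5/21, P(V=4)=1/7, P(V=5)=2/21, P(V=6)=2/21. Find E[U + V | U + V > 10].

P(U + V > 10) = 1/21.
Summing (U+V)·P(x,y) over outcomes with U + V > 10 gives 34/63.
E[U + V | U + V > 10] = (34/63) / (1/21) = 34/3.

34/3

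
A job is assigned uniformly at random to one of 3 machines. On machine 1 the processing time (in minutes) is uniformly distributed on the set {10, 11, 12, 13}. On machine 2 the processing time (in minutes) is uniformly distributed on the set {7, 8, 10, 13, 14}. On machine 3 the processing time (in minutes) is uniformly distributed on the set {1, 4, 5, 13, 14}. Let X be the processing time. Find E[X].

E[X | machine 1] = (10+11+12+13)/4 = 23/2.
E[X | machine 2] = (7+8+10+13+14)/5 = 52/5.
E[X | machine 3] = (1+4+5+13+14)/5 = 37/5.
E[X] = (1/3)·(23/2) + (1/3)·(52/5) + (1/3)·(37/5) = 293/30.

293/30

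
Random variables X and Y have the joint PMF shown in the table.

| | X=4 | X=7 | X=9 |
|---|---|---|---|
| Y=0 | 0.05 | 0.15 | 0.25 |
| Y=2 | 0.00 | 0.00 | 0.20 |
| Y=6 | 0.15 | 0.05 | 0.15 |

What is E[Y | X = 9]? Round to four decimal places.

P(X = 9) = 0.60.
Σ Y·P over the event = 0·(0.25) + 2·(0.20) + 6·(0.15) = 1.30.
E[Y | X = 9] = (1.30) / (0.60) = 2.1667.

2.1667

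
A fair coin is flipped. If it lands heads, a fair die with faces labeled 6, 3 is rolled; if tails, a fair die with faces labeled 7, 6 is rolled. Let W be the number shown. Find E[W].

11/2

E[W | heads] = (6+3)/2 = 9/2.
E[W | tails] = (7+6)/2 = 13/2.
E[W] = (1/2)·(9/2) + (1/2)·(13/2) = 11/2.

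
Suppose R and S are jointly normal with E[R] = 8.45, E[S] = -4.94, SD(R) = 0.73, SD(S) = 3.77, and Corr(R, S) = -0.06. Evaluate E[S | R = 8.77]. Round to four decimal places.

-5.0392

For a bivariate normal, E[S | R=x] = μ_S + ρ·(σ_S/σ_R)·(x − μ_R).
E[S | R=8.77] = -4.94 + (-0.06)·(3.77/0.73)·(8.77 − (8.45)) = -4.94 + (-0.30986)·(0.32) = -5.0392.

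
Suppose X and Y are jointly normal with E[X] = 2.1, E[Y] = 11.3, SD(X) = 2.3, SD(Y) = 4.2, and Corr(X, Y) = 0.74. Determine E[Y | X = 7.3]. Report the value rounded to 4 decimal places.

E[Y | X=x] = μ_Y + ρ(σ_Y/σ_X)(x − μ_X) for jointly normal variables.
E[Y | X=7.3] = 11.3 + (0.74)·(4.2/2.3)·(7.3 − (2.1)) = 11.3 + (1.3513)·(5.2) = 18.3268.

18.3268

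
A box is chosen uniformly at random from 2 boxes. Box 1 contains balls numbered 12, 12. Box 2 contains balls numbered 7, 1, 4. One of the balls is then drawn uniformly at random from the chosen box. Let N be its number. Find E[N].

8

E[N | box 1] = (12+12)/2 = 12.
E[N | box 2] = (7+1+4)/3 = 4.
E[N] = (1/2)·(12) + (1/2)·(4) = 8.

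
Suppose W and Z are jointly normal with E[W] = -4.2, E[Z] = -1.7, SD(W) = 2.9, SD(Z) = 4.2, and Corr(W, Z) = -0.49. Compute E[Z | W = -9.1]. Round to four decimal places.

1.7773

E[Z | W=x] = μ_Z + ρ(σ_Z/σ_W)(x − μ_W) for jointly normal variables.
E[Z | W=-9.1] = -1.7 + (-0.49)·(4.2/2.9)·(-9.1 − (-4.2)) = -1.7 + (-0.70966)·(-4.9) = 1.7773.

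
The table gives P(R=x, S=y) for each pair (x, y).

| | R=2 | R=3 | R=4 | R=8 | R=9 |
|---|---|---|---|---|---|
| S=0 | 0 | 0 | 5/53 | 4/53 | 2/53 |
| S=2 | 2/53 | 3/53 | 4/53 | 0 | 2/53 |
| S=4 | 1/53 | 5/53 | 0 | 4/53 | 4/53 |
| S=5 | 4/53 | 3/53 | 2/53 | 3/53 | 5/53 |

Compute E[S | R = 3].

41/11

P(R = 3) = 11/53.
Σ S·P over the event = 2·(3/53) + 4·(5/53) + 5·(3/53) = 41/53.
E[S | R = 3] = (41/53) / (11/53) = 41/11.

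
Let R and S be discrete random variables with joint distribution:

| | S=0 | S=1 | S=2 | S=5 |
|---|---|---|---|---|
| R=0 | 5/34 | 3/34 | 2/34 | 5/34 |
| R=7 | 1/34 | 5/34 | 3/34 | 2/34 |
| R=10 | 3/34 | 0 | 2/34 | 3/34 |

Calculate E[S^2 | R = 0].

136/15

P(R = 0) = 15/34.
Summing S^2·P(R=x,S=y) over the conditioning event gives 4.
E[S^2 | R = 0] = (4) / (15/34) = 136/15.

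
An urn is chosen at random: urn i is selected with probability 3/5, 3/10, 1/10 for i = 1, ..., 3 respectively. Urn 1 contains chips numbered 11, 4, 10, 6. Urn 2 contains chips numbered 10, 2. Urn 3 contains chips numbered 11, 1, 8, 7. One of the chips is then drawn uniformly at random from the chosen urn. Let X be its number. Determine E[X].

E[X | urn 1] = (11+4+10+6)/4 = 31/4.
E[X | urn 2] = (10+2)/2 = 6.
E[X | urn 3] = (11+1+8+7)/4 = 27/4.
E[X] = (3/5)·(31/4) + (3/10)·(6) + (1/10)·(27/4) = 57/8.

57/8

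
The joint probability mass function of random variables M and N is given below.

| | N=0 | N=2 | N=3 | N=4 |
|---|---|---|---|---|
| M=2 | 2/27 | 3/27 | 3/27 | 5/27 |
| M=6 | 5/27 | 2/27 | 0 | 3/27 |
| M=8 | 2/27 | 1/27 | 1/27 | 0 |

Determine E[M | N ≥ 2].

34/9

P(N ≥ 2) = 2/3.
Σ M·P over the event = 2·(3/27) + 2·(3/27) + 2·(5/27) + 6·(2/27) + 6·(3/27) + 8·(1/27) + 8·(1/27) = 68/27.
E[M | N ≥ 2] = (68/27) / (2/3) = 34/9.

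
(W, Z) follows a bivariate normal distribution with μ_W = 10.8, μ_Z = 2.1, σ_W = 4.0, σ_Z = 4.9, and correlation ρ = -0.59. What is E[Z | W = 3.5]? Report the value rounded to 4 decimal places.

7.3761

E[Z | W=x] = μ_Z + ρ(σ_Z/σ_W)(x − μ_W) for jointly normal variables.
E[Z | W=3.5] = 2.1 + (-0.59)·(4.9/4.0)·(3.5 − (10.8)) = 2.1 + (-0.72275)·(-7.3) = 7.3761.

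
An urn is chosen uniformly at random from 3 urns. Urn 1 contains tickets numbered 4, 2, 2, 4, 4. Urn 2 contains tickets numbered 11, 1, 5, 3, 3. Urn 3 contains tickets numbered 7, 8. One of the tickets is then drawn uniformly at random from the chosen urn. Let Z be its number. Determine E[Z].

E[Z | urn 1] = (4+2+2+4+4)/5 = 16/5.
E[Z | urn 2] = (11+1+5+3+3)/5 = 23/5.
E[Z | urn 3] = (7+8)/2 = 15/2.
By the law of total expectation,
E[Z] = (1/3)·(16/5) + (1/3)·(23/5) + (1/3)·(15/2) = 51/10.

51/10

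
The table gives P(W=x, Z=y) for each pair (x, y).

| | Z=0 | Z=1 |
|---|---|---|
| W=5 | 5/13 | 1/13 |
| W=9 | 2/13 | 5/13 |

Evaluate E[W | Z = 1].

P(Z = 1) = 6/13.
Σ W·P over the event = 5·(1/13) + 9·(5/13) = 50/13.
E[W | Z = 1] = (50/13) / (6/13) = 25/3.

25/3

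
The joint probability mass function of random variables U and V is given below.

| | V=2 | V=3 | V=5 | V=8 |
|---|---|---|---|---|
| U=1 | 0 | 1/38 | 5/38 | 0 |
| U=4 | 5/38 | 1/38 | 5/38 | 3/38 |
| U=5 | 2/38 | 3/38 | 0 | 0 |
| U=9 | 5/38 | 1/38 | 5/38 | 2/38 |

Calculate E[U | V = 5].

P(V = 5) = 15/38.
Σ U·P over the event = 1·(5/38) + 4·(5/38) + 9·(5/38) = 35/19.
E[U | V = 5] = (35/19) / (15/38) = 14/3.

14/3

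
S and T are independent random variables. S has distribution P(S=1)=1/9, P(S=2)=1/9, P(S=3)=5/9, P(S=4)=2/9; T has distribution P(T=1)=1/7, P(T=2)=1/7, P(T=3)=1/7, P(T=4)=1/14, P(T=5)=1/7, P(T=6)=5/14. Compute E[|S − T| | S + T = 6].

P(S + T = 6) = 17/126.
Summing |S−T|·P(x,y) over outcomes with S + T = 6 gives 1/7.
E[|S − T| | S + T = 6] = (1/7) / (17/126) = 18/17.

18/17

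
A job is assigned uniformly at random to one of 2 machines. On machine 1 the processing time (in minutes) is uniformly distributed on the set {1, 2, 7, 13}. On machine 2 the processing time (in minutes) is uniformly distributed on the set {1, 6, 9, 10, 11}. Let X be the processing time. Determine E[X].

E[X | machine 1] = (1+2+7+13)/4 = 23/4.
E[X | machine 2] = (1+6+9+10+11)/5 = 37/5.
By the law of total expectation,
E[X] = (1/2)·(23/4) + (1/2)·(37/5) = 263/40.

263/40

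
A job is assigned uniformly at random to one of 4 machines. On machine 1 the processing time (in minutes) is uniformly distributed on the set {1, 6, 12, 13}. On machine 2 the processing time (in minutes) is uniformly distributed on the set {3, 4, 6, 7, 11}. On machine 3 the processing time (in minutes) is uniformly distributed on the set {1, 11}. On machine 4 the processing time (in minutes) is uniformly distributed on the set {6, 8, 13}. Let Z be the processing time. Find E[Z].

73/10

E[Z | machine 1] = (1+6+12+13)/4 = 8.
E[Z | machine 2] = (3+4+6+7+11)/5 = 31/5.
E[Z | machine 3] = (1+11)/2 = 6.
E[Z | machine 4] = (6+8+13)/3 = 9.
By the law of total expectation,
E[Z] = (1/4)·(8) + (1/4)·(31/5) + (1/4)·(6) + (1/4)·(9) = 73/10.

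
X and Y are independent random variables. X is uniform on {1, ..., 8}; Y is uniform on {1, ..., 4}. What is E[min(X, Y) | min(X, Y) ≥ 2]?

59/21

P(min(X, Y) ≥ 2) = 21/32.
Summing min(X,Y)·P(x,y) over outcomes with min(X, Y) ≥ 2 gives 59/32.
E[min(X, Y) | min(X, Y) ≥ 2] = (59/32) / (21/32) = 59/21.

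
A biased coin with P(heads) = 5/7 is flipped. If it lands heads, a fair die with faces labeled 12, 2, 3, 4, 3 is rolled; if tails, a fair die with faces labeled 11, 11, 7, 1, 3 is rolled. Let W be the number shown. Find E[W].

E[W | heads] = (12+2+3+4+3)/5 = 24/5.
E[W | tails] = (11+11+7+1+3)/5 = 33/5.
E[W] = (5/7)·(24/5) + (2/7)·(33/5) = 186/35.

186/35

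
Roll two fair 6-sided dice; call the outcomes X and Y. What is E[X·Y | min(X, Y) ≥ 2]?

16

P(min(X, Y) ≥ 2) = 25/36.
Summing XY·P(x,y) over outcomes with min(X, Y) ≥ 2 gives 100/9.
E[X·Y | min(X, Y) ≥ 2] = (100/9) / (25/36) = 16.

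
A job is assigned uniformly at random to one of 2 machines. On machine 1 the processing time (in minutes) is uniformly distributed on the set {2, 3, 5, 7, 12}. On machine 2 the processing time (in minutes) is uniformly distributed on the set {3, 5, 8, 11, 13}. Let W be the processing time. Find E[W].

E[W | machine 1] = (2+3+5+7+12)/5 = 29/5.
E[W | machine 2] = (3+5+8+11+13)/5 = 8.
E[W] = (1/2)·(29/5) + (1/2)·(8) = 69/10.

69/10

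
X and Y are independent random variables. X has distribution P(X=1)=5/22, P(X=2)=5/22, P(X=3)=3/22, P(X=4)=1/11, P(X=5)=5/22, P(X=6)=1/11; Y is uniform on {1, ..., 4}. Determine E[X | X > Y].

40/9

P(X > Y) = 45/88.
Summing X·P(x,y) over outcomes with X > Y gives 25/11.
E[X | X > Y] = (25/11) / (45/88) = 40/9.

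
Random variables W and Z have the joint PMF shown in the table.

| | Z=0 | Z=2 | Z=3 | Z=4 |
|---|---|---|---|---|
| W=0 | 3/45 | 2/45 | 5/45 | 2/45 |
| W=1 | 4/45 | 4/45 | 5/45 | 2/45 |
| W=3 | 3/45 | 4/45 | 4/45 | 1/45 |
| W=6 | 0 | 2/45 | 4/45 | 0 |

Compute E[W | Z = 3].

P(Z = 3) = 2/5.
Σ W·P over the event = 0·(5/45) + 1·(5/45) + 3·(4/45) + 6·(4/45) = 41/45.
E[W | Z = 3] = (41/45) / (2/5) = 41/18.

41/18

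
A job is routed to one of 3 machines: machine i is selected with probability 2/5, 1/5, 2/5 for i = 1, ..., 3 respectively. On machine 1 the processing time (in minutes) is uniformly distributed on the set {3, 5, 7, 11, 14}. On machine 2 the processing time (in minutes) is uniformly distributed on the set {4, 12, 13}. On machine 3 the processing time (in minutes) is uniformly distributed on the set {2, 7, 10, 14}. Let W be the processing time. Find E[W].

E[W | machine 1] = (3+5+7+11+14)/5 = 8.
E[W | machine 2] = (4+12+13)/3 = 29/3.
E[W | machine 3] = (2+7+10+14)/4 = 33/4.
E[W] = (2/5)·(8) + (1/5)·(29/3) + (2/5)·(33/4) = 253/30.

253/30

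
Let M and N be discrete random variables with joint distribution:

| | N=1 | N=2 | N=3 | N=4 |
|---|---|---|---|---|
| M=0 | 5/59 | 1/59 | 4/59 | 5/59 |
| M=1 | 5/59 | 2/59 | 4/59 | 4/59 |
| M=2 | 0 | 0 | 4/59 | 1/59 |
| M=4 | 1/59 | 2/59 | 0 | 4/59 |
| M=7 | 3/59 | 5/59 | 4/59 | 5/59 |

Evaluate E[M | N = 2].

9/2

P(N = 2) = 10/59.
Σ M·P over the event = 0·(1/59) + 1·(2/59) + 4·(2/59) + 7·(5/59) = 45/59.
E[M | N = 2] = (45/59) / (10/59) = 9/2.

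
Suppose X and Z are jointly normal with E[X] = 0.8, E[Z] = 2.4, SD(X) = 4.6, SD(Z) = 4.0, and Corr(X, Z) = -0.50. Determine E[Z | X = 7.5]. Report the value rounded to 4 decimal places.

-0.5130

For a bivariate normal, E[Z | X=x] = μ_Z + ρ·(σ_Z/σ_X)·(x − μ_X).
E[Z | X=7.5] = 2.4 + (-0.50)·(4.0/4.6)·(7.5 − (0.8)) = 2.4 + (-0.43478)·(6.7) = -0.5130.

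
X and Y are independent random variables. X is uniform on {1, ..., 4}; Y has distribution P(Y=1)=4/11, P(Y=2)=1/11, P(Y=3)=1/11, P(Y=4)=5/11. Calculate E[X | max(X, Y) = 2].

11/6

P(max(X, Y) = 2) = 3/22.
Summing X·P(x,y) over outcomes with max(X, Y) = 2 gives 1/4.
E[X | max(X, Y) = 2] = (1/4) / (3/22) = 11/6.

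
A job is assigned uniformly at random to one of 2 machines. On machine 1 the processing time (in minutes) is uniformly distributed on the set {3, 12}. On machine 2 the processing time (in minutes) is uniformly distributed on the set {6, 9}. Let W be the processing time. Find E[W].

15/2

E[W | machine 1] = (3+12)/2 = 15/2.
E[W | machine 2] = (6+9)/2 = 15/2.
By the law of total expectation,
E[W] = (1/2)·(15/2) + (1/2)·(15/2) = 15/2.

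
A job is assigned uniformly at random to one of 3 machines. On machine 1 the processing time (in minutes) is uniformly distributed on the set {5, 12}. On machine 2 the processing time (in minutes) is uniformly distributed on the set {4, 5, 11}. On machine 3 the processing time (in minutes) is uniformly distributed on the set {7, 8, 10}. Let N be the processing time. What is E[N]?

E[N | machine 1] = (5+12)/2 = 17/2.
E[N | machine 2] = (4+5+11)/3 = 20/3.
E[N | machine 3] = (7+8+10)/3 = 25/3.
By the law of total expectation,
E[N] = (1/3)·(17/2) + (1/3)·(20/3) + (1/3)·(25/3) = 47/6.

47/6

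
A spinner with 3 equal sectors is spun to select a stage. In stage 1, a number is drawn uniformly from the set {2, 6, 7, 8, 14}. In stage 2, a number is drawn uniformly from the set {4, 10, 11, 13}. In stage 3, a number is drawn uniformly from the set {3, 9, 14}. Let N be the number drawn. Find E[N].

767/90

E[N | stage 1] = (2+6+7+8+14)/5 = 37/5.
E[N | stage 2] = (4+10+11+13)/4 = 19/2.
E[N | stage 3] = (3+9+14)/3 = 26/3.
By the law of total expectation,
E[N] = (1/3)·(37/5) + (1/3)·(19/2) + (1/3)·(26/3) = 767/90.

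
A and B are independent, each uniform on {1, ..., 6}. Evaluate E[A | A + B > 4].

58/15

P(A + B > 4) = 5/6.
Summing A·P(x,y) over outcomes with A + B > 4 gives 29/9.
E[A | A + B > 4] = (29/9) / (5/6) = 58/15.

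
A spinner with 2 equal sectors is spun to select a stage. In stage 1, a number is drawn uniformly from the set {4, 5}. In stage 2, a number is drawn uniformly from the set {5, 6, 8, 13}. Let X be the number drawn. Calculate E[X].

25/4

E[X | stage 1] = (4+5)/2 = 9/2.
E[X | stage 2] = (5+6+8+13)/4 = 8.
E[X] = (1/2)·(9/2) + (1/2)·(8) = 25/4.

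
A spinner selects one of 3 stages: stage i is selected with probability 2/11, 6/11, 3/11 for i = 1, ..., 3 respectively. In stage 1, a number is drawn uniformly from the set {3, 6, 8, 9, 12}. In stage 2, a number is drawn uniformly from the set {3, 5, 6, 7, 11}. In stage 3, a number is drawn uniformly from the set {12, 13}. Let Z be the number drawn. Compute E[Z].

911/110

E[Z | stage 1] = (3+6+8+9+12)/5 = 38/5.
E[Z | stage 2] = (3+5+6+7+11)/5 = 32/5.
E[Z | stage 3] = (12+13)/2 = 25/2.
By the law of total expectation,
E[Z] = (2/11)·(38/5) + (6/11)·(32/5) + (3/11)·(25/2) = 911/110.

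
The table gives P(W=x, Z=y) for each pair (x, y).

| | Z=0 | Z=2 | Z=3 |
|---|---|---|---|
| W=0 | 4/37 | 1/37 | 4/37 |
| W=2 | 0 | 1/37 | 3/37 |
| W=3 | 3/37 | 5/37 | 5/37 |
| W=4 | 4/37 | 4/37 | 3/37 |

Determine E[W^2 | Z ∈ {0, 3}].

P(Z ∈ {0, 3}) = 26/37.
Σ W^2·P over the event = 0·(4/37) + 0·(4/37) + 4·(3/37) + 9·(3/37) + 9·(5/37) + 16·(4/37) + 16·(3/37) = 196/37.
E[W^2 | Z ∈ {0, 3}] = (196/37) / (26/37) = 98/13.

98/13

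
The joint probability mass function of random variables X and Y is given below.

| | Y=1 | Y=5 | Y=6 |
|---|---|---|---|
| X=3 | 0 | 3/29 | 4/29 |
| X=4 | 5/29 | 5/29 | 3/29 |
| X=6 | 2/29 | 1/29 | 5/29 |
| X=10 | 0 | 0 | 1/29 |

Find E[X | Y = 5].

35/9

P(Y = 5) = 9/29.
Summing X·P(X=x,Y=y) over the conditioning event gives 35/29.
E[X | Y = 5] = (35/29) / (9/29) = 35/9.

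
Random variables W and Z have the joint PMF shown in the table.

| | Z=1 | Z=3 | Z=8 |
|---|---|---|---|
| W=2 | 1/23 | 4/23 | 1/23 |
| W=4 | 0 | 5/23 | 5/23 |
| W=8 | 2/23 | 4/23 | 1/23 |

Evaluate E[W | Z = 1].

P(Z = 1) = 3/23.
Σ W·P over the event = 2·(1/23) + 8·(2/23) = 18/23.
E[W | Z = 1] = (18/23) / (3/23) = 6.

6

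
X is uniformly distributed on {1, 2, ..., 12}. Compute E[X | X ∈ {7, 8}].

P(X ∈ {7, 8}) = 1/6.
Σ over the event: 7·1/12 + 8·1/12 = 5/4.
E[X | X ∈ {7, 8}] = (5/4) / (1/6) = 15/2.

15/2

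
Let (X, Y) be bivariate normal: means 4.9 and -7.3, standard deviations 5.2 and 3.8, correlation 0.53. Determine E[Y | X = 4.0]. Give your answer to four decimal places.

-7.6486

For a bivariate normal, E[Y | X=x] = μ_Y + ρ·(σ_Y/σ_X)·(x − μ_X).
E[Y | X=4.0] = -7.3 + (0.53)·(3.8/5.2)·(4.0 − (4.9)) = -7.3 + (0.38731)·(-0.9) = -7.6486.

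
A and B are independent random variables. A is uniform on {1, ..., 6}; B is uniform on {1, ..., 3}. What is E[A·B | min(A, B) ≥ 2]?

Outcomes with min(A, B) ≥ 2: (2,2), (2,3), (3,2), (3,3), (4,2), (4,3), (5,2), (5,3), (6,2), (6,3), each with probability 1/18.
E[A·B | min(A, B) ≥ 2] = (4 + 6 + 6 + 9 + 8 + 12 + 10 + 15 + 12 + 18) / 10 = 10.

10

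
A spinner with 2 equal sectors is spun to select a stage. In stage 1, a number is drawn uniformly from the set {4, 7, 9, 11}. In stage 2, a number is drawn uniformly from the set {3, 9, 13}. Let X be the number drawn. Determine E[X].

193/24

E[X | stage 1] = (4+7+9+11)/4 = 31/4.
E[X | stage 2] = (3+9+13)/3 = 25/3.
By the law of total expectation,
E[X] = (1/2)·(31/4) + (1/2)·(25/3) = 193/24.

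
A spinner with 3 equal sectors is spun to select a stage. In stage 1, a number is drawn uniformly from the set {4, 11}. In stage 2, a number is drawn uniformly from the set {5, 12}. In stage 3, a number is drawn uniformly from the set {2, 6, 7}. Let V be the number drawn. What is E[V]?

E[V | stage 1] = (4+11)/2 = 15/2.
E[V | stage 2] = (5+12)/2 = 17/2.
E[V | stage 3] = (2+6+7)/3 = 5.
E[V] = (1/3)·(15/2) + (1/3)·(17/2) + (1/3)·(5) = 7.

7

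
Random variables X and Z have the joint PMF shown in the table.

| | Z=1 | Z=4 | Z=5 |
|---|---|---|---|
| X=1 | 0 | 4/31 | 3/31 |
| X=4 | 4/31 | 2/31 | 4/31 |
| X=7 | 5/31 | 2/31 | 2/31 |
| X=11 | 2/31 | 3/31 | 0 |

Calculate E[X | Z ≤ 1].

P(Z ≤ 1) = 11/31.
Σ X·P over the event = 4·(4/31) + 7·(5/31) + 11·(2/31) = 73/31.
E[X | Z ≤ 1] = (73/31) / (11/31) = 73/11.

73/11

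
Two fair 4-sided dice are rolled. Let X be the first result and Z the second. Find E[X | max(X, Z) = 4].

Outcomes with max(X, Z) = 4: (1,4), (2,4), (3,4), (4,1), (4,2), (4,3), (4,4), each with probability 1/16.
E[X | max(X, Z) = 4] = (1 + 2 + 3 + 4 + 4 + 4 + 4) / 7 = 22/7.

22/7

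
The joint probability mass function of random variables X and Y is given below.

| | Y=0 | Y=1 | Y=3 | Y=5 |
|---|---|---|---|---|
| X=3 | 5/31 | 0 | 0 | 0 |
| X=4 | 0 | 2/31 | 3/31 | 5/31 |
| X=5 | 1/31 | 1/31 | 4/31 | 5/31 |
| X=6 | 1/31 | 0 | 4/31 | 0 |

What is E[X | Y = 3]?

P(Y = 3) = 11/31.
Σ X·P over the event = 4·(3/31) + 5·(4/31) + 6·(4/31) = 56/31.
E[X | Y = 3] = (56/31) / (11/31) = 56/11.

56/11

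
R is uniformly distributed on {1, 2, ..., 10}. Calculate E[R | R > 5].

Given R > 5, R is equally likely to be any of {6, 7, 8, 9, 10}.
E[R | R > 5] = (6 + 7 + 8 + 9 + 10) / 5 = 8.

8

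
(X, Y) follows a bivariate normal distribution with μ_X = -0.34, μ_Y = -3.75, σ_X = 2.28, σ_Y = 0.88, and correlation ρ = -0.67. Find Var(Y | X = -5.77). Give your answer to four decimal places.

0.4268

Var(Y | X=x) = (1 − ρ²)·σ_Y².
Var(Y | X=-5.77) = (0.88)²·(1 − (-0.67)²) = 0.7744·0.5511 = 0.4268.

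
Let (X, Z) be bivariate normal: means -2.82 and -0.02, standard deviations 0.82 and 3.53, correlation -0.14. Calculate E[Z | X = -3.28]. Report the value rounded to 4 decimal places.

The regression of Z on X has slope ρ·σ_Z/σ_X and passes through (μ_X, μ_Z).
E[Z | X=-3.28] = -0.02 + (-0.14)·(3.53/0.82)·(-3.28 − (-2.82)) = -0.02 + (-0.60268)·(-0.46) = 0.2572.

0.2572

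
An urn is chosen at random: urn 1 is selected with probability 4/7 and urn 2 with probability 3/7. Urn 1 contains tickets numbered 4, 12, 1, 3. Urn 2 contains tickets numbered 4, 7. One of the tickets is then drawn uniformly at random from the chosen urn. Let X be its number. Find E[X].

E[X | urn 1] = (4+12+1+3)/4 = 5.
E[X | urn 2] = (4+7)/2 = 11/2.
E[X] = (4/7)·(5) + (3/7)·(11/2) = 73/14.

73/14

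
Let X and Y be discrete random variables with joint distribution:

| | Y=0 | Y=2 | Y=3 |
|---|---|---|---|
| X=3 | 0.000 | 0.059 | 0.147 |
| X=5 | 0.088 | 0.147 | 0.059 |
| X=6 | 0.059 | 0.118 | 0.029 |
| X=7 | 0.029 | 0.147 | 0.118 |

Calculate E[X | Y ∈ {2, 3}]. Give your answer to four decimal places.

P(Y ∈ {2, 3}) = 0.824.
Σ X·P over the event = 3·(0.059) + 3·(0.147) + 5·(0.147) + 5·(0.059) + 6·(0.118) + 6·(0.029) + 7·(0.147) + 7·(0.118) = 4.385.
E[X | Y ∈ {2, 3}] = (4.385) / (0.824) = 5.3216.

5.3216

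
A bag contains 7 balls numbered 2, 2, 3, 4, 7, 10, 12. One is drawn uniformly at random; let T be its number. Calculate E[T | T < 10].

18/5

P(T < 10) = 5/7.
Σ over the event: 2·2/7 + 3·1/7 + 4·1/7 + 7·1/7 = 18/7.
E[T | T < 10] = (18/7) / (5/7) = 18/5.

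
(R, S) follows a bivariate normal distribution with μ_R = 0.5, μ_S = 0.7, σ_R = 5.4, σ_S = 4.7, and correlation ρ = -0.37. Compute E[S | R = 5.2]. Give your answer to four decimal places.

-0.8136

The regression of S on R has slope ρ·σ_S/σ_R and passes through (μ_R, μ_S).
E[S | R=5.2] = 0.7 + (-0.37)·(4.7/5.4)·(5.2 − (0.5)) = 0.7 + (-0.32204)·(4.7) = -0.8136.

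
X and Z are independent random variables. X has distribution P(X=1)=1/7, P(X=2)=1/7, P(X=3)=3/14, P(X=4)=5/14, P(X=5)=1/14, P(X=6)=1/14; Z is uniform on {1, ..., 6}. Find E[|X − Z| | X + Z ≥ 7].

42/23

P(X + Z ≥ 7) = 23/42.
Summing |X−Z|·P(x,y) over outcomes with X + Z ≥ 7 gives 1.
E[|X − Z| | X + Z ≥ 7] = (1) / (23/42) = 42/23.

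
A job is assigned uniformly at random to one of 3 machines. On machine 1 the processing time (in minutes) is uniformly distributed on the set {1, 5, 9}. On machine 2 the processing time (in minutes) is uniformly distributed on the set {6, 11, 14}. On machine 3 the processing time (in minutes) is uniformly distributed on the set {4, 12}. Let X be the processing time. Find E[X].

E[X | machine 1] = (1+5+9)/3 = 5.
E[X | machine 2] = (6+11+14)/3 = 31/3.
E[X | machine 3] = (4+12)/2 = 8.
E[X] = (1/3)·(5) + (1/3)·(31/3) + (1/3)·(8) = 70/9.

70/9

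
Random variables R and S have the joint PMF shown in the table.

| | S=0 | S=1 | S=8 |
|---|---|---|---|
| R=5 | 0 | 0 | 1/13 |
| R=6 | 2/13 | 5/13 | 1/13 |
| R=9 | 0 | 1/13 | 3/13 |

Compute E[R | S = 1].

13/2

P(S = 1) = 6/13.
Σ R·P over the event = 6·(5/13) + 9·(1/13) = 3.
E[R | S = 1] = (3) / (6/13) = 13/2.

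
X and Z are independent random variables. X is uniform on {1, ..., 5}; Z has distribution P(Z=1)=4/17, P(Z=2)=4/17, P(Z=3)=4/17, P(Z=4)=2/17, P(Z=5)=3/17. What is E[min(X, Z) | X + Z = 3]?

1

P(X + Z = 3) = 8/85.
Summing min(X,Z)·P(x,y) over outcomes with X + Z = 3 gives 8/85.
E[min(X, Z) | X + Z = 3] = (8/85) / (8/85) = 1.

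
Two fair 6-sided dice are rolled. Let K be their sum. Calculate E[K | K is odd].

P(K is odd) = 1/2.
Σ over the event: 3·1/18 + 5·1/9 + 7·1/6 + 9·1/9 + 11·1/18 = 7/2.
E[K | K is odd] = (7/2) / (1/2) = 7.

7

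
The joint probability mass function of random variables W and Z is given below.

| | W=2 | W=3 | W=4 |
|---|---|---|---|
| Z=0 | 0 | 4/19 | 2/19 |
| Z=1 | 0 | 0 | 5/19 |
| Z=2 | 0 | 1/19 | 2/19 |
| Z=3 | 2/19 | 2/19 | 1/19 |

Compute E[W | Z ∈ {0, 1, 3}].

27/8

P(Z ∈ {0, 1, 3}) = 16/19.
Σ W·P over the event = 2·(2/19) + 3·(4/19) + 3·(2/19) + 4·(2/19) + 4·(5/19) + 4·(1/19) = 54/19.
E[W | Z ∈ {0, 1, 3}] = (54/19) / (16/19) = 27/8.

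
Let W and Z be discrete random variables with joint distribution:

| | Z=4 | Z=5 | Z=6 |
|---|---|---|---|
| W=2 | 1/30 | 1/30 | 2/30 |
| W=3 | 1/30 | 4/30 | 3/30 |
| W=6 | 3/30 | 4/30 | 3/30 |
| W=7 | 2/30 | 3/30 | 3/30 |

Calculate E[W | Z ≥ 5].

P(Z ≥ 5) = 23/30.
Σ W·P over the event = 2·(1/30) + 2·(2/30) + 3·(4/30) + 3·(3/30) + 6·(4/30) + 6·(3/30) + 7·(3/30) + 7·(3/30) = 37/10.
E[W | Z ≥ 5] = (37/10) / (23/30) = 111/23.

111/23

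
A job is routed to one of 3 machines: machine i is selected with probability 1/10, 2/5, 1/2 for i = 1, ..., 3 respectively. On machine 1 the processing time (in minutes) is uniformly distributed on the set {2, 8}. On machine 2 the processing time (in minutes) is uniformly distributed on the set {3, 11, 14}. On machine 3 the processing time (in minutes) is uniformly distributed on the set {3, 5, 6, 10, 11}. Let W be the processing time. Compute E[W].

116/15

E[W | machine 1] = (2+8)/2 = 5.
E[W | machine 2] = (3+11+14)/3 = 28/3.
E[W | machine 3] = (3+5+6+10+11)/5 = 7.
E[W] = (1/10)·(5) + (2/5)·(28/3) + (1/2)·(7) = 116/15.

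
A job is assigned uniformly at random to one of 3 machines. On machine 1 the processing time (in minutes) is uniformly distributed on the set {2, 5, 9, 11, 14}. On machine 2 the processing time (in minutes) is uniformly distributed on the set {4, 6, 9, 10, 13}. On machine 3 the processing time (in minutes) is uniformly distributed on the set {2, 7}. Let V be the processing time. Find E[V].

211/30

E[V | machine 1] = (2+5+9+11+14)/5 = 41/5.
E[V | machine 2] = (4+6+9+10+13)/5 = 42/5.
E[V | machine 3] = (2+7)/2 = 9/2.
E[V] = (1/3)·(41/5) + (1/3)·(42/5) + (1/3)·(9/2) = 211/30.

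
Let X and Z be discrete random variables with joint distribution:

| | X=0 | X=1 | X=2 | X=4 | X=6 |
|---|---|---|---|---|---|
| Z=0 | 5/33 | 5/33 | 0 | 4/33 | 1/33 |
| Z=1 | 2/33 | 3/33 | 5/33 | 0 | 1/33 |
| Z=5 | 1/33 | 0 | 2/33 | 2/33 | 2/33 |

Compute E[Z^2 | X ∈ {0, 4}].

P(X ∈ {0, 4}) = 14/33.
Summing Z^2·P(X=x,Z=y) over the conditioning event gives 7/3.
E[Z^2 | X ∈ {0, 4}] = (7/3) / (14/33) = 11/2.

11/2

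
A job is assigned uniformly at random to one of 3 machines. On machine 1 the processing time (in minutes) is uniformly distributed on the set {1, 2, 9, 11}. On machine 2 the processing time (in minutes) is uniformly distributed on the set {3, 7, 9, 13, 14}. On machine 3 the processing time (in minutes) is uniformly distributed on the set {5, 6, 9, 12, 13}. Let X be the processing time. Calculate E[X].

E[X | machine 1] = (1+2+9+11)/4 = 23/4.
E[X | machine 2] = (3+7+9+13+14)/5 = 46/5.
E[X | machine 3] = (5+6+9+12+13)/5 = 9.
E[X] = (1/3)·(23/4) + (1/3)·(46/5) + (1/3)·(9) = 479/60.

479/60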